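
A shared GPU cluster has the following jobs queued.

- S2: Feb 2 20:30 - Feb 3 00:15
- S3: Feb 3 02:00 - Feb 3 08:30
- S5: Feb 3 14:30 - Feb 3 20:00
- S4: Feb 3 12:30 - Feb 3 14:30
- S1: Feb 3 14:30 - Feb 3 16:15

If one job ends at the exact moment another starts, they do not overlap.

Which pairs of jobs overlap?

S1 & S5

Check each pair: they overlap iff neither finishes before the other starts.
Sorted by start: S2, S3, S4, S1, S5.
S3 starts after S2 ends; S2 is clear from here.
S4 starts after S3 ends; S3 is clear from here.
S1 starts exactly when S4 ends (back-to-back, no overlap); S4 is clear from here.
S5 starts before S1 ends → S1 and S5 overlap.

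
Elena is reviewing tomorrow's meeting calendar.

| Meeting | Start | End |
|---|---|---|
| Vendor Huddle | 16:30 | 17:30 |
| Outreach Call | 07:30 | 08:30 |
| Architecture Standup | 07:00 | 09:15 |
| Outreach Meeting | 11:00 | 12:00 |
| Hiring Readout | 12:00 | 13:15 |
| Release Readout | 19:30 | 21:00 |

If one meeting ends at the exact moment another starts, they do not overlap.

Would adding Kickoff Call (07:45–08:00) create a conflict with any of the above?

Architecture Standup: starts 07:00 before Kickoff Call ends 08:00, and ends 09:15 after Kickoff Call starts 07:45 → overlap.
Outreach Call: starts 07:30 before Kickoff Call ends 08:00, and ends 08:30 after Kickoff Call starts 07:45 → overlap.
Outreach Meeting: starts 11:00 at or after Kickoff Call ends 08:00 → clear.
Hiring Readout: starts 12:00 at or after Kickoff Call ends 08:00 → clear.
Vendor Huddle: starts 16:30 at or after Kickoff Call ends 08:00 → clear.
Release Readout: starts 19:30 at or after Kickoff Call ends 08:00 → clear.
Kickoff Call overlaps Architecture Standup, Outreach Call.

Yes — it overlaps Architecture Standup, Outreach Call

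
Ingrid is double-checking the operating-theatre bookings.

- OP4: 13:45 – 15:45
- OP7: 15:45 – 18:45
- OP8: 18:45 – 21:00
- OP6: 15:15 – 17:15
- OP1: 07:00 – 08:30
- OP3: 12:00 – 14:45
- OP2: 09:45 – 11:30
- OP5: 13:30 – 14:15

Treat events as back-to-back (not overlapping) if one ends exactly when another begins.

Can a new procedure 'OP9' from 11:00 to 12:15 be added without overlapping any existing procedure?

No — it overlaps OP2, OP3

OP1: ends 08:30 at or before OP9 starts 11:00 → clear.
OP2: starts 09:45 before OP9 ends 12:15, and ends 11:30 after OP9 starts 11:00 → overlap.
OP3: starts 12:00 before OP9 ends 12:15, and ends 14:45 after OP9 starts 11:00 → overlap.
OP5: starts 13:30 at or after OP9 ends 12:15 → clear.
OP4: starts 13:45 at or after OP9 ends 12:15 → clear.
OP6: starts 15:15 at or after OP9 ends 12:15 → clear.
OP7: starts 15:45 at or after OP9 ends 12:15 → clear.
OP8: starts 18:45 at or after OP9 ends 12:15 → clear.
OP9 overlaps OP2, OP3.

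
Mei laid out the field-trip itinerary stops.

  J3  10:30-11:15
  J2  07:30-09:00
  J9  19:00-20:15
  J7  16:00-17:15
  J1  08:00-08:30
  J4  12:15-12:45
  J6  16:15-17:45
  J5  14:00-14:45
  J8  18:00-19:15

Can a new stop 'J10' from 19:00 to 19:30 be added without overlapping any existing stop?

No — it overlaps J8, J9

J2: ends 09:00 at or before J10 starts 19:00 → clear.
J1: ends 08:30 at or before J10 starts 19:00 → clear.
J3: ends 11:15 at or before J10 starts 19:00 → clear.
J4: ends 12:45 at or before J10 starts 19:00 → clear.
J5: ends 14:45 at or before J10 starts 19:00 → clear.
J7: ends 17:15 at or before J10 starts 19:00 → clear.
J6: ends 17:45 at or before J10 starts 19:00 → clear.
J8: starts 18:00 before J10 ends 19:30, and ends 19:15 after J10 starts 19:00 → overlap.
J9: starts 19:00 before J10 ends 19:30, and ends 20:15 after J10 starts 19:00 → overlap.
J10 overlaps J8, J9.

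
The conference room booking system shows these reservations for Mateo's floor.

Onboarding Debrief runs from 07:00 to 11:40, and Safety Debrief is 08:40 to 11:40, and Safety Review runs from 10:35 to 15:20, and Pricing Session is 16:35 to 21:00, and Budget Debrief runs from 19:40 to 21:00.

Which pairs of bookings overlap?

Check each pair: they overlap iff neither finishes before the other starts.
Sorted by start: Onboarding Debrief, Safety Debrief, Safety Review, Pricing Session, Budget Debrief.
Safety Debrief starts before Onboarding Debrief ends → Onboarding Debrief and Safety Debrief overlap.
Safety Review starts before Onboarding Debrief ends → Onboarding Debrief and Safety Review overlap.
Pricing Session starts after Onboarding Debrief ends, so Onboarding Debrief has no further overlaps.
Safety Review starts before Safety Debrief ends → Safety Debrief and Safety Review overlap.
Pricing Session starts after Safety Debrief ends, so Safety Debrief has no further overlaps.
Pricing Session starts after Safety Review ends, so Safety Review has no further overlaps.
Budget Debrief starts before Pricing Session ends → Pricing Session and Budget Debrief overlap.

Budget Debrief & Pricing Session, Onboarding Debrief & Safety Debrief, Onboarding Debrief & Safety Review, Safety Debrief & Safety Review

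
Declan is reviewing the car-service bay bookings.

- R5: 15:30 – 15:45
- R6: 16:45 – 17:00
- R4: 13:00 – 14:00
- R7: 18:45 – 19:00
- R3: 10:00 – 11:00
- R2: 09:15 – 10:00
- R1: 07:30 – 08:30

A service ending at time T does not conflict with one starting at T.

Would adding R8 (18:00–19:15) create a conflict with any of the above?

R1: ends 08:30 at or before R8 starts 18:00 → clear.
R2: ends 10:00 at or before R8 starts 18:00 → clear.
R3: ends 11:00 at or before R8 starts 18:00 → clear.
R4: ends 14:00 at or before R8 starts 18:00 → clear.
R5: ends 15:45 at or before R8 starts 18:00 → clear.
R6: ends 17:00 at or before R8 starts 18:00 → clear.
R7: starts 18:45 before R8 ends 19:15, and ends 19:00 after R8 starts 18:00 → overlap.
R8 overlaps R7.

Yes — it overlaps R7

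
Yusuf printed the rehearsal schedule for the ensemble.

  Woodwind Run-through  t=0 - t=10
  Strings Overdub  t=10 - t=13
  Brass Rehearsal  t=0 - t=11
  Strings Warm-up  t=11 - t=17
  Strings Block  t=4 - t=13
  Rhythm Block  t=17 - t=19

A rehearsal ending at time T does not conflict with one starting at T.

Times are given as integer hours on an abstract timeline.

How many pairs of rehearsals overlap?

Sorted by start: Brass Rehearsal, Woodwind Run-through, Strings Block, Strings Overdub, Strings Warm-up, Rhythm Block.
Woodwind Run-through starts before Brass Rehearsal ends → Brass Rehearsal and Woodwind Run-through overlap.
Strings Block starts before Brass Rehearsal ends → Brass Rehearsal and Strings Block overlap.
Strings Overdub starts before Brass Rehearsal ends → Brass Rehearsal and Strings Overdub overlap.
Strings Warm-up starts exactly when Brass Rehearsal ends (back-to-back, no overlap) — done with Brass Rehearsal.
Strings Block starts before Woodwind Run-through ends → Woodwind Run-through and Strings Block overlap.
Strings Overdub starts exactly when Woodwind Run-through ends (back-to-back, no overlap) — done with Woodwind Run-through.
Strings Overdub starts before Strings Block ends → Strings Block and Strings Overdub overlap.
Strings Warm-up starts before Strings Block ends → Strings Block and Strings Warm-up overlap.
Rhythm Block starts after Strings Block ends.
Strings Warm-up starts before Strings Overdub ends → Strings Overdub and Strings Warm-up overlap.
Rhythm Block starts after Strings Overdub ends.
Rhythm Block starts exactly when Strings Warm-up ends (back-to-back, no overlap).
Overlapping pairs: Brass Rehearsal & Strings Block, Brass Rehearsal & Strings Overdub, Brass Rehearsal & Woodwind Run-through, Strings Block & Strings Overdub, Strings Block & Strings Warm-up, Strings Block & Woodwind Run-through, Strings Overdub & Strings Warm-up — 7 in total.

7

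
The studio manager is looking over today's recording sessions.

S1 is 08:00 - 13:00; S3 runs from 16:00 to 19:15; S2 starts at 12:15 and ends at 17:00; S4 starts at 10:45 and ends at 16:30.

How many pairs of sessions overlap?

Sorted by start: S1, S4, S2, S3.
S4 starts before S1 ends → S1 and S4 overlap.
S2 starts before S1 ends → S1 and S2 overlap.
S3 starts after S1 ends.
S2 starts before S4 ends → S4 and S2 overlap.
S3 starts before S4 ends → S4 and S3 overlap.
S3 starts before S2 ends → S2 and S3 overlap.
Overlapping pairs: S1 & S2, S1 & S4, S2 & S3, S2 & S4, S3 & S4 — 5 in total.

5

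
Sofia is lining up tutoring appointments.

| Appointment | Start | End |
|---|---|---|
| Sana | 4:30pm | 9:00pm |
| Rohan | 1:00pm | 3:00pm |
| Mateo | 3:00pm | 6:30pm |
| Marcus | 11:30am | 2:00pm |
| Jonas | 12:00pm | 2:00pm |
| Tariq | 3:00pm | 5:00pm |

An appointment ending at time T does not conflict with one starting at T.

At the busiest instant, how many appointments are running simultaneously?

Sort all start/end points and keep a running count:
11:30am start Marcus → 1
12:00pm start Jonas → 2
1:00pm start Rohan → 3
2:00pm end Jonas → 2
2:00pm end Marcus → 1
3:00pm end Rohan → 0
3:00pm start Mateo → 1
3:00pm start Tariq → 2
4:30pm start Sana → 3
5:00pm end Tariq → 2
6:30pm end Mateo → 1
9:00pm end Sana → 0
Peak is 3, at 1:00pm (Jonas, Marcus, Rohan).

3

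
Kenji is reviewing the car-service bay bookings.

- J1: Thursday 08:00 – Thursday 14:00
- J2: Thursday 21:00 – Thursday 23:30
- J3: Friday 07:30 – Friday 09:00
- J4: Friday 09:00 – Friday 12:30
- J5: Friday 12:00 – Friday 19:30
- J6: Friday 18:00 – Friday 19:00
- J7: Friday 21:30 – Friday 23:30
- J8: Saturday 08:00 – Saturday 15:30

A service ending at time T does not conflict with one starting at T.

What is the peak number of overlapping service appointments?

Sweep the timeline, counting +1 at each start and −1 at each end (ends before starts at a tie):
Thursday 08:00 start J1 → 1
Thursday 14:00 end J1 → 0
Thursday 21:00 start J2 → 1
Thursday 23:30 end J2 → 0
Friday 07:30 start J3 → 1
Friday 09:00 end J3 → 0
Friday 09:00 start J4 → 1
Friday 12:00 start J5 → 2
Friday 12:30 end J4 → 1
Friday 18:00 start J6 → 2
Friday 19:00 end J6 → 1
Friday 19:30 end J5 → 0
Friday 21:30 start J7 → 1
Friday 23:30 end J7 → 0
Saturday 08:00 start J8 → 1
Saturday 15:30 end J8 → 0
Peak is 2, at Friday 12:00 (J4, J5).

2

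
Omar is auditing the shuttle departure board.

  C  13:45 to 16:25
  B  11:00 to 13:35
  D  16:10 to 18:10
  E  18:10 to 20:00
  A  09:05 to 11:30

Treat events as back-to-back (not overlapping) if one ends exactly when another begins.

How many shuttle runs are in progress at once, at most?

Walk through starts and ends in time order (an end at T is processed before a start at T):
09:05 start A → 1
11:00 start B → 2
11:30 end A → 1
13:35 end B → 0
13:45 start C → 1
16:10 start D → 2
16:25 end C → 1
18:10 end D → 0
18:10 start E → 1
20:00 end E → 0
Peak is 2, at 11:00 (A, B).

2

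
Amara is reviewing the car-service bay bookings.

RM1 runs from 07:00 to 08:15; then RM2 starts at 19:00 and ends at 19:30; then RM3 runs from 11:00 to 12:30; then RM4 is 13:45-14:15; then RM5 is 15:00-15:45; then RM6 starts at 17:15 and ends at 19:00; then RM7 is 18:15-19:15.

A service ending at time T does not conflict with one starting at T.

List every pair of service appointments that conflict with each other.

RM2 & RM7, RM6 & RM7

Sorted by start: RM1, RM3, RM4, RM5, RM6, RM7, RM2.
RM3 starts after RM1 ends — done with RM1.
RM4 starts after RM3 ends — done with RM3.
RM5 starts after RM4 ends — done with RM4.
RM6 starts after RM5 ends — done with RM5.
RM7 starts before RM6 ends → RM6 and RM7 overlap.
RM2 starts exactly when RM6 ends (back-to-back, no overlap).
RM2 starts before RM7 ends → RM7 and RM2 overlap.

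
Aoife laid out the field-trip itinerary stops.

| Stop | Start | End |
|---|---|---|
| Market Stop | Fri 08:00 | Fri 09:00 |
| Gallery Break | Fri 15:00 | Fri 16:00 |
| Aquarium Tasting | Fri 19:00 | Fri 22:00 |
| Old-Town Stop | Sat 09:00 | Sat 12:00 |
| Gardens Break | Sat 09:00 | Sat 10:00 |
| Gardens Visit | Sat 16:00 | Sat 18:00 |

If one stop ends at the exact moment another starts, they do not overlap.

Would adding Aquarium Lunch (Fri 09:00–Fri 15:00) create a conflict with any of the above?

Market Stop: ends Fri 09:00 at or before Aquarium Lunch starts Fri 09:00 → clear.
Gallery Break: starts Fri 15:00 at or after Aquarium Lunch ends Fri 15:00 → clear.
Aquarium Tasting: starts Fri 19:00 at or after Aquarium Lunch ends Fri 15:00 → clear.
Old-Town Stop: starts Sat 09:00 at or after Aquarium Lunch ends Fri 15:00 → clear.
Gardens Break: starts Sat 09:00 at or after Aquarium Lunch ends Fri 15:00 → clear.
Gardens Visit: starts Sat 16:00 at or after Aquarium Lunch ends Fri 15:00 → clear.

No — it doesn't clash with anything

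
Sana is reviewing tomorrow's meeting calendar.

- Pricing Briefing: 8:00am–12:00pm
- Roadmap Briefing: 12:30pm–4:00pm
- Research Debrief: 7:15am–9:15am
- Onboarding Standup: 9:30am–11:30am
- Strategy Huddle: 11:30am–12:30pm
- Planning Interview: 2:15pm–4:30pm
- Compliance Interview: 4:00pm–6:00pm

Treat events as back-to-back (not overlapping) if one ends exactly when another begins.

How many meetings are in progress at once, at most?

2

Walk through starts and ends in time order (an end at T is processed before a start at T):
7:15am start Research Debrief → 1
8:00am start Pricing Briefing → 2
9:15am end Research Debrief → 1
9:30am start Onboarding Standup → 2
11:30am end Onboarding Standup → 1
11:30am start Strategy Huddle → 2
12:00pm end Pricing Briefing → 1
12:30pm end Strategy Huddle → 0
12:30pm start Roadmap Briefing → 1
2:15pm start Planning Interview → 2
4:00pm end Roadmap Briefing → 1
4:00pm start Compliance Interview → 2
4:30pm end Planning Interview → 1
6:00pm end Compliance Interview → 0
Peak is 2, at 8:00am (Pricing Briefing, Research Debrief).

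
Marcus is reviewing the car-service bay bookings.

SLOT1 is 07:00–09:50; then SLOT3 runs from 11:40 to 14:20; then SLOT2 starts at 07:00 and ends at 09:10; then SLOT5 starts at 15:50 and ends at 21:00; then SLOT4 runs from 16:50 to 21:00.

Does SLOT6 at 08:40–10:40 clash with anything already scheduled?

Yes — it overlaps SLOT1, SLOT2

SLOT1: starts 07:00 before SLOT6 ends 10:40, and ends 09:50 after SLOT6 starts 08:40 → overlap.
SLOT2: starts 07:00 before SLOT6 ends 10:40, and ends 09:10 after SLOT6 starts 08:40 → overlap.
SLOT3: starts 11:40 at or after SLOT6 ends 10:40 → clear.
SLOT5: starts 15:50 at or after SLOT6 ends 10:40 → clear.
SLOT4: starts 16:50 at or after SLOT6 ends 10:40 → clear.
SLOT6 overlaps SLOT1, SLOT2.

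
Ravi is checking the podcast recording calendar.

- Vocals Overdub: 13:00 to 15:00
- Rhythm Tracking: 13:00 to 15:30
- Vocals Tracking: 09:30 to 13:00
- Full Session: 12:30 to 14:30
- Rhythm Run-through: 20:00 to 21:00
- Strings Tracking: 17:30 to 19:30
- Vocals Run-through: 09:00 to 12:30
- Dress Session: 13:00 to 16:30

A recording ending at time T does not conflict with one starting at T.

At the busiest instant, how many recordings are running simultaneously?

Sweep the timeline, counting +1 at each start and −1 at each end (ends before starts at a tie):
09:00 start Vocals Run-through → 1
09:30 start Vocals Tracking → 2
12:30 end Vocals Run-through → 1
12:30 start Full Session → 2
13:00 end Vocals Tracking → 1
13:00 start Dress Session → 2
13:00 start Rhythm Tracking → 3
13:00 start Vocals Overdub → 4
14:30 end Full Session → 3
15:00 end Vocals Overdub → 2
15:30 end Rhythm Tracking → 1
16:30 end Dress Session → 0
17:30 start Strings Tracking → 1
19:30 end Strings Tracking → 0
20:00 start Rhythm Run-through → 1
21:00 end Rhythm Run-through → 0
Peak is 4, at 13:00 (Dress Session, Full Session, Rhythm Tracking, Vocals Overdub).

4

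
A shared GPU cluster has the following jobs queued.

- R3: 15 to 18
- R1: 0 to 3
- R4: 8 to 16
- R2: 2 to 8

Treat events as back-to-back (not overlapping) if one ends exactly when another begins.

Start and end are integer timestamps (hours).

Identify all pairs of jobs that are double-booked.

R1 & R2, R3 & R4

Two intervals overlap when each starts before the other ends.
Sorted by start: R1, R2, R4, R3.
R2 starts before R1 ends → R1 and R2 overlap.
R4 starts after R1 ends, so nothing later overlaps R1 either.
R4 starts exactly when R2 ends (back-to-back, no overlap), so nothing later overlaps R2 either.
R3 starts before R4 ends → R4 and R3 overlap.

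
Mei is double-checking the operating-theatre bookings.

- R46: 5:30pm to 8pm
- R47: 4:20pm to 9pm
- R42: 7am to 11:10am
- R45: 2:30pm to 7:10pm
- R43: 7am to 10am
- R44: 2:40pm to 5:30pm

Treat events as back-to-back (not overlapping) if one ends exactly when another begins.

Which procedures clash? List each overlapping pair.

R42 & R43, R44 & R45, R44 & R47, R45 & R46, R45 & R47, R46 & R47

Sorted by start: R42, R43, R45, R44, R47, R46.
R43 starts before R42 ends → R42 and R43 overlap.
R45 starts after R42 ends — done with R42.
R45 starts after R43 ends — done with R43.
R44 starts before R45 ends → R45 and R44 overlap.
R47 starts before R45 ends → R45 and R47 overlap.
R46 starts before R45 ends → R45 and R46 overlap.
R47 starts before R44 ends → R44 and R47 overlap.
R46 starts exactly when R44 ends (back-to-back, no overlap).
R46 starts before R47 ends → R47 and R46 overlap.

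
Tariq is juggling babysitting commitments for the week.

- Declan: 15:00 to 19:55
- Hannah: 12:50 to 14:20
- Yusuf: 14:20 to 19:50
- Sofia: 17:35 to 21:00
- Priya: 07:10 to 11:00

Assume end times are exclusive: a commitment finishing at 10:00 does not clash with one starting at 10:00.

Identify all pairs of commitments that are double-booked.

Two intervals overlap when each starts before the other ends.
Sorted by start: Priya, Hannah, Yusuf, Declan, Sofia.
Hannah starts after Priya ends; Priya is clear from here.
Yusuf starts exactly when Hannah ends (back-to-back, no overlap); Hannah is clear from here.
Declan starts before Yusuf ends → Yusuf and Declan overlap.
Sofia starts before Yusuf ends → Yusuf and Sofia overlap.
Sofia starts before Declan ends → Declan and Sofia overlap.

Declan & Sofia, Declan & Yusuf, Sofia & Yusuf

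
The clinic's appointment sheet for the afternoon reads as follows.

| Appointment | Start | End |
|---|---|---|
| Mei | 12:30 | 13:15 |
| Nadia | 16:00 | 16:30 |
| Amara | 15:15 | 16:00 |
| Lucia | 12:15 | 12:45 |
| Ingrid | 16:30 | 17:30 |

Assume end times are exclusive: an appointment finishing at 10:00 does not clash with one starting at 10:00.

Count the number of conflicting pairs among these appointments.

1

Sorted by start: Lucia, Mei, Amara, Nadia, Ingrid.
Mei starts before Lucia ends → Lucia and Mei overlap.
Amara starts after Lucia ends, so Lucia has no further overlaps.
Amara starts after Mei ends, so Mei has no further overlaps.
Nadia starts exactly when Amara ends (back-to-back, no overlap), so Amara has no further overlaps.
Ingrid starts exactly when Nadia ends (back-to-back, no overlap).
Overlapping pairs: Lucia & Mei — 1 in total.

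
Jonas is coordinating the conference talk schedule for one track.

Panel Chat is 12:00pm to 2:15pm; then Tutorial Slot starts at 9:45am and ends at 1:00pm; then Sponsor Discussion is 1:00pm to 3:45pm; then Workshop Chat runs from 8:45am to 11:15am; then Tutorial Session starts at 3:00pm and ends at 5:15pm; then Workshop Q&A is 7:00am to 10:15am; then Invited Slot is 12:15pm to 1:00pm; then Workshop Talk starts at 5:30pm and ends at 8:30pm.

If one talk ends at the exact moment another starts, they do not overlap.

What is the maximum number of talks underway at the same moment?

Sort all start/end points and keep a running count:
7:00am start Workshop Q&A → 1
8:45am start Workshop Chat → 2
9:45am start Tutorial Slot → 3
10:15am end Workshop Q&A → 2
11:15am end Workshop Chat → 1
12:00pm start Panel Chat → 2
12:15pm start Invited Slot → 3
1:00pm end Invited Slot → 2
1:00pm end Tutorial Slot → 1
1:00pm start Sponsor Discussion → 2
2:15pm end Panel Chat → 1
3:00pm start Tutorial Session → 2
3:45pm end Sponsor Discussion → 1
5:15pm end Tutorial Session → 0
5:30pm start Workshop Talk → 1
8:30pm end Workshop Talk → 0
Peak is 3, at 9:45am (Tutorial Slot, Workshop Chat, Workshop Q&A).

3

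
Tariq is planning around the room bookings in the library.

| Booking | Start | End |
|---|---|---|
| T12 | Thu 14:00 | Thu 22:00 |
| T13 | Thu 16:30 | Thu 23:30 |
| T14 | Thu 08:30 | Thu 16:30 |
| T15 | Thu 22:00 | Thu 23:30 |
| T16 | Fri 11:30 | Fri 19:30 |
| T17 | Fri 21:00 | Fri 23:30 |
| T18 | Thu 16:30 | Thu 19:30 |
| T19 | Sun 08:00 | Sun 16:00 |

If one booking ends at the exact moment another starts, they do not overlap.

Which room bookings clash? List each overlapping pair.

T12 & T13, T12 & T14, T12 & T18, T13 & T15, T13 & T18

Two intervals overlap when each starts before the other ends.
Sorted by start: T14, T12, T13, T18, T15, T16, T17, T19.
T12 starts before T14 ends → T14 and T12 overlap.
T13 starts exactly when T14 ends (back-to-back, no overlap) — done with T14.
T13 starts before T12 ends → T12 and T13 overlap.
T18 starts before T12 ends → T12 and T18 overlap.
T15 starts exactly when T12 ends (back-to-back, no overlap) — done with T12.
T18 starts before T13 ends → T13 and T18 overlap.
T15 starts before T13 ends → T13 and T15 overlap.
T16 starts after T13 ends — done with T13.
T15 starts after T18 ends — done with T18.
T16 starts after T15 ends — done with T15.
T17 starts after T16 ends — done with T16.
T19 starts after T17 ends.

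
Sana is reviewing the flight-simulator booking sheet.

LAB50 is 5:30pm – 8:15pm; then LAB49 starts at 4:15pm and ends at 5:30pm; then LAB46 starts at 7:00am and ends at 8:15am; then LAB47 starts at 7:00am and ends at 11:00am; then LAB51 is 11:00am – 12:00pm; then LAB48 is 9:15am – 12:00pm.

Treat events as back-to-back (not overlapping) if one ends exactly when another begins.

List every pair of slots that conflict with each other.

LAB46 & LAB47, LAB47 & LAB48, LAB48 & LAB51

Two intervals overlap when each starts before the other ends.
Sorted by start: LAB46, LAB47, LAB48, LAB51, LAB49, LAB50.
LAB47 starts before LAB46 ends → LAB46 and LAB47 overlap.
LAB48 starts after LAB46 ends — done with LAB46.
LAB48 starts before LAB47 ends → LAB47 and LAB48 overlap.
LAB51 starts exactly when LAB47 ends (back-to-back, no overlap) — done with LAB47.
LAB51 starts before LAB48 ends → LAB48 and LAB51 overlap.
LAB49 starts after LAB48 ends — done with LAB48.
LAB49 starts after LAB51 ends — done with LAB51.
LAB50 starts exactly when LAB49 ends (back-to-back, no overlap).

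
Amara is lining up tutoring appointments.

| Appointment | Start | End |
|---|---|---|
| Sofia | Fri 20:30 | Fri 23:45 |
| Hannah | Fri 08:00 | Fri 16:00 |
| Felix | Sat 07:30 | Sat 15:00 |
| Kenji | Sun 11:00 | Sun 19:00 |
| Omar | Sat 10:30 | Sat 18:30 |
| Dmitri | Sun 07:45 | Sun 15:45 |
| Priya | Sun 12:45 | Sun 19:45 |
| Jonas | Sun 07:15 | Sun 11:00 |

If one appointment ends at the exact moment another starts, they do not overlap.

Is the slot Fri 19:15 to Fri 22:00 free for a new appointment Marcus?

No — it overlaps Sofia

Hannah: ends Fri 16:00 at or before Marcus starts Fri 19:15 → clear.
Sofia: starts Fri 20:30 before Marcus ends Fri 22:00, and ends Fri 23:45 after Marcus starts Fri 19:15 → overlap.
Felix: starts Sat 07:30 at or after Marcus ends Fri 22:00 → clear.
Omar: starts Sat 10:30 at or after Marcus ends Fri 22:00 → clear.
Jonas: starts Sun 07:15 at or after Marcus ends Fri 22:00 → clear.
Dmitri: starts Sun 07:45 at or after Marcus ends Fri 22:00 → clear.
Kenji: starts Sun 11:00 at or after Marcus ends Fri 22:00 → clear.
Priya: starts Sun 12:45 at or after Marcus ends Fri 22:00 → clear.
Marcus overlaps Sofia.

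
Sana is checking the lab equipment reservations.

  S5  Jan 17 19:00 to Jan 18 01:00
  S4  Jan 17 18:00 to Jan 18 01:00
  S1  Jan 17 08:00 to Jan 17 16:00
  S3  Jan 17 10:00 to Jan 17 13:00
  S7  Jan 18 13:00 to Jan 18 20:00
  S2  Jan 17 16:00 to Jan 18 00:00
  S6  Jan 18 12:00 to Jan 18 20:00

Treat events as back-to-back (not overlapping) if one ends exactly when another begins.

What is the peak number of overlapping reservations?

Sweep the timeline, counting +1 at each start and −1 at each end (ends before starts at a tie):
Jan 17 08:00 start S1 → 1
Jan 17 10:00 start S3 → 2
Jan 17 13:00 end S3 → 1
Jan 17 16:00 end S1 → 0
Jan 17 16:00 start S2 → 1
Jan 17 18:00 start S4 → 2
Jan 17 19:00 start S5 → 3
Jan 18 00:00 end S2 → 2
Jan 18 01:00 end S4 → 1
Jan 18 01:00 end S5 → 0
Jan 18 12:00 start S6 → 1
Jan 18 13:00 start S7 → 2
Jan 18 20:00 end S6 → 1
Jan 18 20:00 end S7 → 0
Peak is 3, at Jan 17 19:00 (S2, S4, S5).

3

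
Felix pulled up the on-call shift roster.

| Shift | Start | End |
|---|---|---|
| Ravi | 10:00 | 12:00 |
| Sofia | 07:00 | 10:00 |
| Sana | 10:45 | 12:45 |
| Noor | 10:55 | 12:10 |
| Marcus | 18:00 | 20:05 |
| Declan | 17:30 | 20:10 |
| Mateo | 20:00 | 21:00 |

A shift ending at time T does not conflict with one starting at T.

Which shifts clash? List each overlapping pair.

Declan & Marcus, Declan & Mateo, Marcus & Mateo, Noor & Ravi, Noor & Sana, Ravi & Sana

Check each pair: they overlap iff neither finishes before the other starts.
Sorted by start: Sofia, Ravi, Sana, Noor, Declan, Marcus, Mateo.
Ravi starts exactly when Sofia ends (back-to-back, no overlap); Sofia is clear from here.
Sana starts before Ravi ends → Ravi and Sana overlap.
Noor starts before Ravi ends → Ravi and Noor overlap.
Declan starts after Ravi ends; Ravi is clear from here.
Noor starts before Sana ends → Sana and Noor overlap.
Declan starts after Sana ends; Sana is clear from here.
Declan starts after Noor ends; Noor is clear from here.
Marcus starts before Declan ends → Declan and Marcus overlap.
Mateo starts before Declan ends → Declan and Mateo overlap.
Mateo starts before Marcus ends → Marcus and Mateo overlap.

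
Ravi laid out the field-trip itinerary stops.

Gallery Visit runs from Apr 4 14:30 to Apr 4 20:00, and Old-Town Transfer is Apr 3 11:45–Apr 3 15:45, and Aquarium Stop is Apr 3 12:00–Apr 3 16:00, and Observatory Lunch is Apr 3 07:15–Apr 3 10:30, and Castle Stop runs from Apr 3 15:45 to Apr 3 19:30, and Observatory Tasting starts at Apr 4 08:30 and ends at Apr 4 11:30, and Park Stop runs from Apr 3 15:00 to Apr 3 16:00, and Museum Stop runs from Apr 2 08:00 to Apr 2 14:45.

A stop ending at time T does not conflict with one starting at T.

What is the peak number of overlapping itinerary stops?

Walk through starts and ends in time order (an end at T is processed before a start at T):
Apr 2 08:00 start Museum Stop → 1
Apr 2 14:45 end Museum Stop → 0
Apr 3 07:15 start Observatory Lunch → 1
Apr 3 10:30 end Observatory Lunch → 0
Apr 3 11:45 start Old-Town Transfer → 1
Apr 3 12:00 start Aquarium Stop → 2
Apr 3 15:00 start Park Stop → 3
Apr 3 15:45 end Old-Town Transfer → 2
Apr 3 15:45 start Castle Stop → 3
Apr 3 16:00 end Aquarium Stop → 2
Apr 3 16:00 end Park Stop → 1
Apr 3 19:30 end Castle Stop → 0
Apr 4 08:30 start Observatory Tasting → 1
Apr 4 11:30 end Observatory Tasting → 0
Apr 4 14:30 start Gallery Visit → 1
Apr 4 20:00 end Gallery Visit → 0
Peak is 3, at Apr 3 15:00 (Aquarium Stop, Old-Town Transfer, Park Stop).

3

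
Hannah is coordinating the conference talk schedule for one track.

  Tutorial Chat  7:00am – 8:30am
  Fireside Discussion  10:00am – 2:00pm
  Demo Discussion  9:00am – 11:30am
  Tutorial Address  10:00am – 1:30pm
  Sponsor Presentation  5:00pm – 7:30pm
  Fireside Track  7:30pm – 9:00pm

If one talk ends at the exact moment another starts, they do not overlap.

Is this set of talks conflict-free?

Sorted by start: Tutorial Chat, Demo Discussion, Fireside Discussion, Tutorial Address, Sponsor Presentation, Fireside Track.
Demo Discussion starts after Tutorial Chat ends, so Tutorial Chat has no further overlaps.
Fireside Discussion starts before Demo Discussion ends → Demo Discussion and Fireside Discussion overlap.
That's a conflict, so the schedule is not conflict-free.

No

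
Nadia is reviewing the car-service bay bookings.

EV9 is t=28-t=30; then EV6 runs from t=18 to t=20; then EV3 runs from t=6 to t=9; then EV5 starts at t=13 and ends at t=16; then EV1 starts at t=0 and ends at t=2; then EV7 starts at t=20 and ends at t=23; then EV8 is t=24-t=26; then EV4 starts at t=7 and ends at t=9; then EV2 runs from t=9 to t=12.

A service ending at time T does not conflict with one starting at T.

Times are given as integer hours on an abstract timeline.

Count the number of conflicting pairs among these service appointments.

Sorted by start: EV1, EV3, EV4, EV2, EV5, EV6, EV7, EV8, EV9.
EV3 starts after EV1 ends, so nothing later overlaps EV1 either.
EV4 starts before EV3 ends → EV3 and EV4 overlap.
EV2 starts exactly when EV3 ends (back-to-back, no overlap), so nothing later overlaps EV3 either.
EV2 starts exactly when EV4 ends (back-to-back, no overlap), so nothing later overlaps EV4 either.
EV5 starts after EV2 ends, so nothing later overlaps EV2 either.
EV6 starts after EV5 ends, so nothing later overlaps EV5 either.
EV7 starts exactly when EV6 ends (back-to-back, no overlap), so nothing later overlaps EV6 either.
EV8 starts after EV7 ends, so nothing later overlaps EV7 either.
EV9 starts after EV8 ends.
Overlapping pairs: EV3 & EV4 — 1 in total.

1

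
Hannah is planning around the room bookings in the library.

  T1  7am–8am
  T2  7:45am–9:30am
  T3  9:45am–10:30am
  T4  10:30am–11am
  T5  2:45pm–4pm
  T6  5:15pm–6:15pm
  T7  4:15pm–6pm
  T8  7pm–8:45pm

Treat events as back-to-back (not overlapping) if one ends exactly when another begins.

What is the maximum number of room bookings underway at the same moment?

Sort all start/end points and keep a running count:
7am start T1 → 1
7:45am start T2 → 2
8am end T1 → 1
9:30am end T2 → 0
9:45am start T3 → 1
10:30am end T3 → 0
10:30am start T4 → 1
11am end T4 → 0
2:45pm start T5 → 1
4pm end T5 → 0
4:15pm start T7 → 1
5:15pm start T6 → 2
6pm end T7 → 1
6:15pm end T6 → 0
7pm start T8 → 1
8:45pm end T8 → 0
Peak is 2, at 7:45am (T1, T2).

2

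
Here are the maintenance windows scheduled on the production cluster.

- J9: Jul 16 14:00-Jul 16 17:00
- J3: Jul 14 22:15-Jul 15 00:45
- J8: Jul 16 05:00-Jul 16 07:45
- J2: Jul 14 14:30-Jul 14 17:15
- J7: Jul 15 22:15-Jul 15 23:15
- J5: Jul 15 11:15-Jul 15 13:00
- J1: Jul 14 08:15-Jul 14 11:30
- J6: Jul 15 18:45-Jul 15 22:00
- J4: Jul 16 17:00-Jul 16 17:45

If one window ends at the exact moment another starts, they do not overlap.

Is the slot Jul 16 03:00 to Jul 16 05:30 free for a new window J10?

No — it overlaps J8

J1: ends Jul 14 11:30 at or before J10 starts Jul 16 03:00 → clear.
J2: ends Jul 14 17:15 at or before J10 starts Jul 16 03:00 → clear.
J3: ends Jul 15 00:45 at or before J10 starts Jul 16 03:00 → clear.
J5: ends Jul 15 13:00 at or before J10 starts Jul 16 03:00 → clear.
J6: ends Jul 15 22:00 at or before J10 starts Jul 16 03:00 → clear.
J7: ends Jul 15 23:15 at or before J10 starts Jul 16 03:00 → clear.
J8: starts Jul 16 05:00 before J10 ends Jul 16 05:30, and ends Jul 16 07:45 after J10 starts Jul 16 03:00 → overlap.
J9: starts Jul 16 14:00 at or after J10 ends Jul 16 05:30 → clear.
J4: starts Jul 16 17:00 at or after J10 ends Jul 16 05:30 → clear.
J10 overlaps J8.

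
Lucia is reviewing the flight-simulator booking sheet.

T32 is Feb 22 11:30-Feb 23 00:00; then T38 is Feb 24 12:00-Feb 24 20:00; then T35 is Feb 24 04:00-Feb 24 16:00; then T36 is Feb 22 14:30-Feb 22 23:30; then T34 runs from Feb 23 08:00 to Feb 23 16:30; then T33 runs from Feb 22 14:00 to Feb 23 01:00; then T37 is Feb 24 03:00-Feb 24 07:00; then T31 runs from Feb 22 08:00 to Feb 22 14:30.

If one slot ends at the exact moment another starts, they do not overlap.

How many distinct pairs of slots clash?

7

Sorted by start: T31, T32, T33, T36, T34, T37, T35, T38.
T32 starts before T31 ends → T31 and T32 overlap.
T33 starts before T31 ends → T31 and T33 overlap.
T36 starts exactly when T31 ends (back-to-back, no overlap) — done with T31.
T33 starts before T32 ends → T32 and T33 overlap.
T36 starts before T32 ends → T32 and T36 overlap.
T34 starts after T32 ends — done with T32.
T36 starts before T33 ends → T33 and T36 overlap.
T34 starts after T33 ends — done with T33.
T34 starts after T36 ends — done with T36.
T37 starts after T34 ends — done with T34.
T35 starts before T37 ends → T37 and T35 overlap.
T38 starts after T37 ends.
T38 starts before T35 ends → T35 and T38 overlap.
Overlapping pairs: T31 & T32, T31 & T33, T32 & T33, T32 & T36, T33 & T36, T35 & T37, T35 & T38 — 7 in total.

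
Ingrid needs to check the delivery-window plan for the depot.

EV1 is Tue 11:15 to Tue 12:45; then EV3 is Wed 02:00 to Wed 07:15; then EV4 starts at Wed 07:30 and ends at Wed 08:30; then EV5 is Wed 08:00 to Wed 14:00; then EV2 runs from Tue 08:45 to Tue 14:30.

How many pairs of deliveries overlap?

Sorted by start: EV2, EV1, EV3, EV4, EV5.
EV1 starts before EV2 ends → EV2 and EV1 overlap.
EV3 starts after EV2 ends, so nothing later overlaps EV2 either.
EV3 starts after EV1 ends, so nothing later overlaps EV1 either.
EV4 starts after EV3 ends, so nothing later overlaps EV3 either.
EV5 starts before EV4 ends → EV4 and EV5 overlap.
Overlapping pairs: EV1 & EV2, EV4 & EV5 — 2 in total.

2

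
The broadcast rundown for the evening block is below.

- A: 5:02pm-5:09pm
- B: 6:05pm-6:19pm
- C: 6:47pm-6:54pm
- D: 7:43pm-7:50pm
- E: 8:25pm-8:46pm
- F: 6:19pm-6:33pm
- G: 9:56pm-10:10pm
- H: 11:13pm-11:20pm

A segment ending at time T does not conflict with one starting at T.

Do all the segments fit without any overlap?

Yes

Sorted by start: A, B, F, C, D, E, G, H.
B starts after A ends — done with A.
F starts exactly when B ends (back-to-back, no overlap) — done with B.
C starts after F ends — done with F.
D starts after C ends — done with C.
E starts after D ends — done with D.
G starts after E ends — done with E.
H starts after G ends.
Every pair is clear; the schedule has no overlaps.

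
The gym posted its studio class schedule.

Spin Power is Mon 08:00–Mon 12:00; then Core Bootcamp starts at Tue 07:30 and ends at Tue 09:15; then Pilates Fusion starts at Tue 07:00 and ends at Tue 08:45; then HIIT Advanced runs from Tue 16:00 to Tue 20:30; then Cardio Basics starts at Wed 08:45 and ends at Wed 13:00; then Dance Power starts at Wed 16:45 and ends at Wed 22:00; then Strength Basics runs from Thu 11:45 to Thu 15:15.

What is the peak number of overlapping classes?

2

Walk through starts and ends in time order (an end at T is processed before a start at T):
Mon 08:00 start Spin Power → 1
Mon 12:00 end Spin Power → 0
Tue 07:00 start Pilates Fusion → 1
Tue 07:30 start Core Bootcamp → 2
Tue 08:45 end Pilates Fusion → 1
Tue 09:15 end Core Bootcamp → 0
Tue 16:00 start HIIT Advanced → 1
Tue 20:30 end HIIT Advanced → 0
Wed 08:45 start Cardio Basics → 1
Wed 13:00 end Cardio Basics → 0
Wed 16:45 start Dance Power → 1
Wed 22:00 end Dance Power → 0
Thu 11:45 start Strength Basics → 1
Thu 15:15 end Strength Basics → 0
Peak is 2, at Tue 07:30 (Core Bootcamp, Pilates Fusion).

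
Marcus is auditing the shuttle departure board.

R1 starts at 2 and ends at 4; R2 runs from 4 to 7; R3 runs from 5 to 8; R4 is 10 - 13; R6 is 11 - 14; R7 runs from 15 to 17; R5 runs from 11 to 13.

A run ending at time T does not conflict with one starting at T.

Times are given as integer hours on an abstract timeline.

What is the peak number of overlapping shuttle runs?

3

Walk through starts and ends in time order (an end at T is processed before a start at T):
2 start R1 → 1
4 end R1 → 0
4 start R2 → 1
5 start R3 → 2
7 end R2 → 1
8 end R3 → 0
10 start R4 → 1
11 start R5 → 2
11 start R6 → 3
13 end R4 → 2
13 end R5 → 1
14 end R6 → 0
15 start R7 → 1
17 end R7 → 0
Peak is 3, at 11 (R4, R5, R6).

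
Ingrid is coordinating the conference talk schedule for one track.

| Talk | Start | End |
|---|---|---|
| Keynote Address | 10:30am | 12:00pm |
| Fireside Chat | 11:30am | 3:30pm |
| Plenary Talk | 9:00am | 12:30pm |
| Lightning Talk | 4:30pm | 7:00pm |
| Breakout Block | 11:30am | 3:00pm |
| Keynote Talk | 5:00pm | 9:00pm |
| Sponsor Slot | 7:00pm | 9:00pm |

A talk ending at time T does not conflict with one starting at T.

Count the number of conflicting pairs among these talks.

Check each pair: they overlap iff neither finishes before the other starts.
Sorted by start: Plenary Talk, Keynote Address, Fireside Chat, Breakout Block, Lightning Talk, Keynote Talk, Sponsor Slot.
Keynote Address starts before Plenary Talk ends → Plenary Talk and Keynote Address overlap.
Fireside Chat starts before Plenary Talk ends → Plenary Talk and Fireside Chat overlap.
Breakout Block starts before Plenary Talk ends → Plenary Talk and Breakout Block overlap.
Lightning Talk starts after Plenary Talk ends — done with Plenary Talk.
Fireside Chat starts before Keynote Address ends → Keynote Address and Fireside Chat overlap.
Breakout Block starts before Keynote Address ends → Keynote Address and Breakout Block overlap.
Lightning Talk starts after Keynote Address ends — done with Keynote Address.
Breakout Block starts before Fireside Chat ends → Fireside Chat and Breakout Block overlap.
Lightning Talk starts after Fireside Chat ends — done with Fireside Chat.
Lightning Talk starts after Breakout Block ends — done with Breakout Block.
Keynote Talk starts before Lightning Talk ends → Lightning Talk and Keynote Talk overlap.
Sponsor Slot starts exactly when Lightning Talk ends (back-to-back, no overlap).
Sponsor Slot starts before Keynote Talk ends → Keynote Talk and Sponsor Slot overlap.
Overlapping pairs: Breakout Block & Fireside Chat, Breakout Block & Keynote Address, Breakout Block & Plenary Talk, Fireside Chat & Keynote Address, Fireside Chat & Plenary Talk, Keynote Address & Plenary Talk, Keynote Talk & Lightning Talk, Keynote Talk & Sponsor Slot — 8 in total.

8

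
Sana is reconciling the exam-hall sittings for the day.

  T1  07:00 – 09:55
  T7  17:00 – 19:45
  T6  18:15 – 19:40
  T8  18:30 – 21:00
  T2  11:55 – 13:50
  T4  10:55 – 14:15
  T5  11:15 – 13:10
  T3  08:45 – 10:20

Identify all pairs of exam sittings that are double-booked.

T1 & T3, T2 & T4, T2 & T5, T4 & T5, T6 & T7, T6 & T8, T7 & T8

Sorted by start: T1, T3, T4, T5, T2, T7, T6, T8.
T3 starts before T1 ends → T1 and T3 overlap.
T4 starts after T1 ends; T1 is clear from here.
T4 starts after T3 ends; T3 is clear from here.
T5 starts before T4 ends → T4 and T5 overlap.
T2 starts before T4 ends → T4 and T2 overlap.
T7 starts after T4 ends; T4 is clear from here.
T2 starts before T5 ends → T5 and T2 overlap.
T7 starts after T5 ends; T5 is clear from here.
T7 starts after T2 ends; T2 is clear from here.
T6 starts before T7 ends → T7 and T6 overlap.
T8 starts before T7 ends → T7 and T8 overlap.
T8 starts before T6 ends → T6 and T8 overlap.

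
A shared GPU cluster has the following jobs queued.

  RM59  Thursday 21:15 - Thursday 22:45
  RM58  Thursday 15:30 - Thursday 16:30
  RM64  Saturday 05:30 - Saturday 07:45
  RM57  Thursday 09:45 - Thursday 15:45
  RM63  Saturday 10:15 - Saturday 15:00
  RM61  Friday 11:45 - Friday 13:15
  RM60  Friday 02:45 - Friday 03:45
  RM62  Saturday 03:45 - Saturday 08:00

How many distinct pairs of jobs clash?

2

Check each pair: they overlap iff neither finishes before the other starts.
Sorted by start: RM57, RM58, RM59, RM60, RM61, RM62, RM64, RM63.
RM58 starts before RM57 ends → RM57 and RM58 overlap.
RM59 starts after RM57 ends — done with RM57.
RM59 starts after RM58 ends — done with RM58.
RM60 starts after RM59 ends — done with RM59.
RM61 starts after RM60 ends — done with RM60.
RM62 starts after RM61 ends — done with RM61.
RM64 starts before RM62 ends → RM62 and RM64 overlap.
RM63 starts after RM62 ends.
RM63 starts after RM64 ends.
Overlapping pairs: RM57 & RM58, RM62 & RM64 — 2 in total.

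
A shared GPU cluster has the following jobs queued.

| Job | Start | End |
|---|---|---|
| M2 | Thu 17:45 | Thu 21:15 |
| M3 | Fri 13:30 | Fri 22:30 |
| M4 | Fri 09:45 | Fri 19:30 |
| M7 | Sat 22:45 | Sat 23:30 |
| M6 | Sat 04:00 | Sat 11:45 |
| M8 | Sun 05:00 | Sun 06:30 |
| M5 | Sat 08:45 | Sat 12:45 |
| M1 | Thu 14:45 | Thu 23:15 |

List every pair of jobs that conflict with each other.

M1 & M2, M3 & M4, M5 & M6

Sorted by start: M1, M2, M4, M3, M6, M5, M7, M8.
M2 starts before M1 ends → M1 and M2 overlap.
M4 starts after M1 ends, so nothing later overlaps M1 either.
M4 starts after M2 ends, so nothing later overlaps M2 either.
M3 starts before M4 ends → M4 and M3 overlap.
M6 starts after M4 ends, so nothing later overlaps M4 either.
M6 starts after M3 ends, so nothing later overlaps M3 either.
M5 starts before M6 ends → M6 and M5 overlap.
M7 starts after M6 ends, so nothing later overlaps M6 either.
M7 starts after M5 ends, so nothing later overlaps M5 either.
M8 starts after M7 ends.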